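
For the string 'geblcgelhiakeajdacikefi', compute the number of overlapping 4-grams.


String 'geblcgelhiakeajdacikefi' has length L = 23.
Number of overlapping n-grams = L - n + 1
Substituting: 23 - 4 + 1 = 20

20


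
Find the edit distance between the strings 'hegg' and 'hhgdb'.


Building DP table for s1='hegg' (len 4) and s2='hhgdb' (len 5):
       h  h  g  d  b
    0  1  2  3  4  5
  h 1  0  1  2  3  4
  e 2  1  1  2  3  4
  g 3  2  2  1  2  3
  g 4  3  3  2  2  3
Edit distance = dp[4][5] = 3

3


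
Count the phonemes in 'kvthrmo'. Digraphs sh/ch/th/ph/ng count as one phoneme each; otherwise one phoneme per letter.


Parsing 'kvthrmo' greedily, digraphs first:
  'k' -> consonant phoneme (phonemes so far: 1)
  'v' -> consonant phoneme (phonemes so far: 2)
  'th' -> digraph (1 consonant phoneme) (phonemes so far: 3)
  'r' -> consonant phoneme (phonemes so far: 4)
  'm' -> consonant phoneme (phonemes so far: 5)
  'o' -> vowel phoneme (phonemes so far: 6)
Total phonemes: 6

6


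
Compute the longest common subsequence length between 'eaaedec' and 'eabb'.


DP table for LCS of 'eaaedec' and 'eabb':
       e  a  b  b
    0  0  0  0  0
  e 0  1  1  1  1
  a 0  1  2  2  2
  a 0  1  2  2  2
  e 0  1  2  2  2
  d 0  1  2  2  2
  e 0  1  2  2  2
  c 0  1  2  2  2
LCS: 'ea'
LCS length = 2

2


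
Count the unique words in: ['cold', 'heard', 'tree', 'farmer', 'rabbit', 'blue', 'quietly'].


Listing all tokens and tracking unique types:
  Token 1: 'cold' -> NEW (unique so far: 1)
  Token 2: 'heard' -> NEW (unique so far: 2)
  Token 3: 'tree' -> NEW (unique so far: 3)
  Token 4: 'farmer' -> NEW (unique so far: 4)
  Token 5: 'rabbit' -> NEW (unique so far: 5)
  Token 6: 'blue' -> NEW (unique so far: 6)
  Token 7: 'quietly' -> NEW (unique so far: 7)
Unique types: ('blue', 'cold', 'farmer', 'heard', 'quietly', 'rabbit', 'tree')
Vocabulary size: 7

7


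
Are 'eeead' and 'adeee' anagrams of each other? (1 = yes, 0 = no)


Sort characters of 'eeead': 'adeee'
Sort characters of 'adeee': 'adeee'
Sorted forms match -> they ARE anagrams
Result: 1

1


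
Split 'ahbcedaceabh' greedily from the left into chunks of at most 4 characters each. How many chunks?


'ahbcedaceabh' has 12 characters.
Chunking with max size 4:
  Chunk 1: 'ahbc' (positions 0-3)
  Chunk 2: 'edac' (positions 4-7)
  Chunk 3: 'eabh' (positions 8-11)
Total chunks: ceil(12 / 4) = 3

3


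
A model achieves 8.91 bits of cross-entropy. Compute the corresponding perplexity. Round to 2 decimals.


Perplexity formula: PP = 2^H
H = 8.91
PP = 2^8.91
Decompose: 2^8.91 = 2^8 * 2^0.91
2^8 = 256, 2^0.91 ~ 1.8790455
PP ~ 256 * 1.8790455 = 481.0356480
Rounded to 2 decimals: 481.04

481.04


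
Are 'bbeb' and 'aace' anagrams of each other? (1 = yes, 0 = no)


Sort characters of 'bbeb': 'bbbe'
Sort characters of 'aace': 'aace'
Sorted forms differ -> they are NOT anagrams
Result: 0

0


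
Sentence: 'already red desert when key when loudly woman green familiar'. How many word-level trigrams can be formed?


Word trigrams from [10] words:
  Trigram 1: (already red desert)
  Trigram 2: (red desert when)
  Trigram 3: (desert when key)
  Trigram 4: (when key when)
  Trigram 5: (key when loudly)
  Trigram 6: (when loudly woman)
  Trigram 7: (loudly woman green)
  Trigram 8: (woman green familiar)
Total word trigrams: 10 - 2 = 8

8


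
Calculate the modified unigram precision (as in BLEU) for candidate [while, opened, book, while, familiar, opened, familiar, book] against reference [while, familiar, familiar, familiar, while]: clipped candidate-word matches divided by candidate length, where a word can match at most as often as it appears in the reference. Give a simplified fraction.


Reference word counts: {'familiar': 3, 'while': 2}
Checking each candidate word (with clipping):
  'while' -> in reference (ref count 2, used 1/2) -> match (matches: 1)
  'opened' -> not in reference -> no match (matches: 1)
  'book' -> not in reference -> no match (matches: 1)
  'while' -> in reference (ref count 2, used 2/2) -> match (matches: 2)
  'familiar' -> in reference (ref count 3, used 1/3) -> match (matches: 3)
  'opened' -> not in reference -> no match (matches: 3)
  'familiar' -> in reference (ref count 3, used 2/3) -> match (matches: 4)
  'book' -> not in reference -> no match (matches: 4)
Clipped matches: 4, Candidate length: 8
Precision = 4/8 = 1/2

1/2


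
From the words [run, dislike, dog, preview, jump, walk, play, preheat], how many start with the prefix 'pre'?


Checking each word for prefix 'pre':
  'run' -> no (count: 0)
  'dislike' -> no (count: 0)
  'dog' -> no (count: 0)
  'preview' -> YES, starts with 'pre' (count: 1)
  'jump' -> no (count: 1)
  'walk' -> no (count: 1)
  'play' -> no (count: 1)
  'preheat' -> YES, starts with 'pre' (count: 2)
Total with prefix 'pre': 2

2


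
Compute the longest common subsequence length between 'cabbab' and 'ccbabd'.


DP table for LCS of 'cabbab' and 'ccbabd':
       c  c  b  a  b  d
    0  0  0  0  0  0  0
  c 0  1  1  1  1  1  1
  a 0  1  1  1  2  2  2
  b 0  1  1  2  2  3  3
  b 0  1  1  2  2  3  3
  a 0  1  1  2  3  3  3
  b 0  1  1  2  3  4  4
LCS: 'cbab'
LCS length = 4

4


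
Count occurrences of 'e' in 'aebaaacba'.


Scanning 'aebaaacba' for 'e':
  Position 1: 'e' -> MATCH (count: 1)
Total occurrences of 'e': 1

1


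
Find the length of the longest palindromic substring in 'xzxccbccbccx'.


Scanning 'xzxccbccbccx' for palindromic substrings.
Substring at positions 2-11: 'xccbccbccx'.
Check: reverse('xccbccbccx') = 'xccbccbccx' -> palindrome confirmed.
Neighbouring characters ('z' / '-') break symmetry, so it cannot extend further.
No longer palindromic substring exists; longest length = 10

10


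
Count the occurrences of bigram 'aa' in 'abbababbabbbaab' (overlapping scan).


Scanning 'abbababbabbbaab' for bigram 'aa':
  Position 0: 'ab' -> no
  Position 1: 'bb' -> no
  Position 2: 'ba' -> no
  Position 3: 'ab' -> no
  Position 4: 'ba' -> no
  Position 5: 'ab' -> no
  Position 6: 'bb' -> no
  Position 7: 'ba' -> no
  Position 8: 'ab' -> no
  Position 9: 'bb' -> no
  Position 10: 'bb' -> no
  Position 11: 'ba' -> no
  Position 12: 'aa' -> MATCH
  Position 13: 'ab' -> no
Total matches: 1

1


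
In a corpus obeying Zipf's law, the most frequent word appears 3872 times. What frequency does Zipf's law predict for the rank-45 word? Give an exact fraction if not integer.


Zipf's law: freq(rank) = f1 / rank
f1 = 3872, rank = 45
freq = 3872 / 45
GCD(3872, 45) = 1
Simplified: 3872/45

3872/45


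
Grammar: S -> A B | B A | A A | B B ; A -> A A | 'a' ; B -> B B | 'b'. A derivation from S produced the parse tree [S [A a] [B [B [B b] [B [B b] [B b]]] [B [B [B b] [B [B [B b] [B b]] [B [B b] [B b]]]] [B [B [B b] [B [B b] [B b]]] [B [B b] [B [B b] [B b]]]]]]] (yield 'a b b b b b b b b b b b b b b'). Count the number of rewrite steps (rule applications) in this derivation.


Every bracketed nonterminal node [X ...] in the tree is produced by exactly one rule application.
Reading the tree off as a leftmost derivation:
  Step 1: S  =>  A B   (applied S -> A B)
  Step 2: A B  =>  a B   (applied A -> a)
  Step 3: a B  =>  a B B   (applied B -> B B)
  Step 4: a B B  =>  a B B B   (applied B -> B B)
  Step 5: a B B B  =>  a b B B   (applied B -> b)
  Step 6: a b B B  =>  a b B B B   (applied B -> B B)
  Step 7: a b B B B  =>  a b b B B   (applied B -> b)
  Step 8: a b b B B  =>  a b b b B   (applied B -> b)
  Step 9: a b b b B  =>  a b b b B B   (applied B -> B B)
  Step 10: a b b b B B  =>  a b b b B B B   (applied B -> B B)
  Step 11: a b b b B B B  =>  a b b b b B B   (applied B -> b)
  Step 12: a b b b b B B  =>  a b b b b B B B   (applied B -> B B)
  Step 13: a b b b b B B B  =>  a b b b b B B B B   (applied B -> B B)
  Step 14: a b b b b B B B B  =>  a b b b b b B B B   (applied B -> b)
  Step 15: a b b b b b B B B  =>  a b b b b b b B B   (applied B -> b)
  Step 16: a b b b b b b B B  =>  a b b b b b b B B B   (applied B -> B B)
  Step 17: a b b b b b b B B B  =>  a b b b b b b b B B   (applied B -> b)
  Step 18: a b b b b b b b B B  =>  a b b b b b b b b B   (applied B -> b)
  Step 19: a b b b b b b b b B  =>  a b b b b b b b b B B   (applied B -> B B)
  Step 20: a b b b b b b b b B B  =>  a b b b b b b b b B B B   (applied B -> B B)
  Step 21: a b b b b b b b b B B B  =>  a b b b b b b b b b B B   (applied B -> b)
  Step 22: a b b b b b b b b b B B  =>  a b b b b b b b b b B B B   (applied B -> B B)
  Step 23: a b b b b b b b b b B B B  =>  a b b b b b b b b b b B B   (applied B -> b)
  Step 24: a b b b b b b b b b b B B  =>  a b b b b b b b b b b b B   (applied B -> b)
  Step 25: a b b b b b b b b b b b B  =>  a b b b b b b b b b b b B B   (applied B -> B B)
  Step 26: a b b b b b b b b b b b B B  =>  a b b b b b b b b b b b b B   (applied B -> b)
  Step 27: a b b b b b b b b b b b b B  =>  a b b b b b b b b b b b b B B   (applied B -> B B)
  Step 28: a b b b b b b b b b b b b B B  =>  a b b b b b b b b b b b b b B   (applied B -> b)
  Step 29: a b b b b b b b b b b b b b B  =>  a b b b b b b b b b b b b b b   (applied B -> b)
Final yield: a b b b b b b b b b b b b b b
Total rewrite steps: 29

29


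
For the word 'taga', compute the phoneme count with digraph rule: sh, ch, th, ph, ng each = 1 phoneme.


Parsing 'taga' greedily, digraphs first:
  't' -> consonant phoneme (phonemes so far: 1)
  'a' -> vowel phoneme (phonemes so far: 2)
  'g' -> consonant phoneme (phonemes so far: 3)
  'a' -> vowel phoneme (phonemes so far: 4)
Total phonemes: 4

4


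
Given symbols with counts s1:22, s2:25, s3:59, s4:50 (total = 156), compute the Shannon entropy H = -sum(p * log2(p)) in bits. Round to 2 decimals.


Computing entropy H = -sum(p_i * log2(p_i)):
  s1: p = 22/156 = 0.1410, -p*log2(p) = 0.3985
  s2: p = 25/156 = 0.1603, -p*log2(p) = 0.4233
  s3: p = 59/156 = 0.3782, -p*log2(p) = 0.5305
  s4: p = 50/156 = 0.3205, -p*log2(p) = 0.5261
H = sum of terms = 1.8784
Rounded to 2 decimals: 1.88

1.88


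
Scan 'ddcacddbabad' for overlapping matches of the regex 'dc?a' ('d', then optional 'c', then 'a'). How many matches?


Pattern: dc?a means 'd', then optional 'c', then 'a'.
Scanning 'ddcacddbabad' position-by-position:
  Pos 0: window 'ddc' -> no
  Pos 1: window 'dca' -> MATCH
  Pos 2: window 'cac' -> no
  Pos 3: window 'acd' -> no
  Pos 4: window 'cdd' -> no
  Pos 5: window 'ddb' -> no
  Pos 6: window 'dba' -> no
  Pos 7: window 'bab' -> no
  Pos 8: window 'aba' -> no
  Pos 9: window 'bad' -> no
  Pos 10: window 'ad' -> no
  Pos 11: window 'd' -> no
Total matches: 1

1


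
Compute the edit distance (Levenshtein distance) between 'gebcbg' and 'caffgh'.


Building DP table for s1='gebcbg' (len 6) and s2='caffgh' (len 6):
       c  a  f  f  g  h
    0  1  2  3  4  5  6
  g 1  1  2  3  4  4  5
  e 2  2  2  3  4  5  5
  b 3  3  3  3  4  5  6
  c 4  3  4  4  4  5  6
  b 5  4  4  5  5  5  6
  g 6  5  5  5  6  5  6
Edit distance = dp[6][6] = 6

6


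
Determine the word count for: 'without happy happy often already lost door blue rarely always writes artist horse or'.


Counting words by splitting on spaces:
  Word 1: 'without'
  Word 2: 'happy'
  Word 3: 'happy'
  Word 4: 'often'
  Word 5: 'already'
  Word 6: 'lost'
  Word 7: 'door'
  Word 8: 'blue'
  Word 9: 'rarely'
  Word 10: 'always'
  Word 11: 'writes'
  Word 12: 'artist'
  Word 13: 'horse'
  Word 14: 'or'
Total words: 14

14


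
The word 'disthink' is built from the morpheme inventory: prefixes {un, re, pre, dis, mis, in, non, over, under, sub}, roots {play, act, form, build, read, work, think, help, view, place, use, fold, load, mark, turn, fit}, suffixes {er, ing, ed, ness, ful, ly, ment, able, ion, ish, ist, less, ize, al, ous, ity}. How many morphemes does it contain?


Segmenting 'disthink' against the inventory:
  'dis' -> prefix (morpheme 1)
  'think' -> root (morpheme 2)
Total morphemes: 2

2


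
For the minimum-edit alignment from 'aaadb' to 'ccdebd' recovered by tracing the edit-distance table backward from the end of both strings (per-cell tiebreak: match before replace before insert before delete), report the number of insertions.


Edit distance = 5. Backtracking from cell (5, 6) with preference match > replace > insert > delete,
then listing the resulting alignment 'aaadb' -> 'ccdebd' left to right:
  Step 1: replace a->c
  Step 2: replace a->c
  Step 3: replace a->d
  Step 4: replace d->e
  Step 5: keep 'b'
  Step 6: insert 'd' [insertion #1]
Total insertions: 1

1


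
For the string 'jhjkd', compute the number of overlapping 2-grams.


String 'jhjkd' has length L = 5.
Number of overlapping n-grams = L - n + 1
Substituting: 5 - 2 + 1 = 4

4


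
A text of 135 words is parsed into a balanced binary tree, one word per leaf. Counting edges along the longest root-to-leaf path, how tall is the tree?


In a balanced binary tree with n leaves the deepest leaf is ceil(log2(n)) edges below the root.
log2(135) = 7.0768
ceil(7.0768) = 8
height (edges) = 8

8


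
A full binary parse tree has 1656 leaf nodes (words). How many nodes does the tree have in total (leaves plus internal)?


Leaf nodes (terminals): 1656
Internal nodes = n - 1 = 1656 - 1 = 1655
Total = leaves + internal = 1656 + 1655 = 3311

3311


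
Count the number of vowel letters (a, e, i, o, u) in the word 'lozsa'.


Scanning each character of 'lozsa':
  Position 1: 'l' -> consonant (running count: 0)
  Position 2: 'o' -> vowel (running count: 1)
  Position 3: 'z' -> consonant (running count: 1)
  Position 4: 's' -> consonant (running count: 1)
  Position 5: 'a' -> vowel (running count: 2)
Total vowels: 2

2


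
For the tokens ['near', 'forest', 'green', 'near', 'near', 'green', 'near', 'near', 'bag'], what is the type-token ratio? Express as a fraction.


Tokens: 9
Unique types: ('bag', 'forest', 'green', 'near') = 4
TTR = 4/9
Already in lowest terms.

4/9


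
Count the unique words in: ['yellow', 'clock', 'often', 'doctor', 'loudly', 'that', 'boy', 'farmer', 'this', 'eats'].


Listing all tokens and tracking unique types:
  Token 1: 'yellow' -> NEW (unique so far: 1)
  Token 2: 'clock' -> NEW (unique so far: 2)
  Token 3: 'often' -> NEW (unique so far: 3)
  Token 4: 'doctor' -> NEW (unique so far: 4)
  Token 5: 'loudly' -> NEW (unique so far: 5)
  Token 6: 'that' -> NEW (unique so far: 6)
  Token 7: 'boy' -> NEW (unique so far: 7)
  Token 8: 'farmer' -> NEW (unique so far: 8)
  Token 9: 'this' -> NEW (unique so far: 9)
  Token 10: 'eats' -> NEW (unique so far: 10)
Unique types: ('boy', 'clock', 'doctor', 'eats', 'farmer', 'loudly', 'often', 'that', 'this', 'yellow')
Vocabulary size: 10

10


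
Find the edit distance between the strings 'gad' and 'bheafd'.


Building DP table for s1='gad' (len 3) and s2='bheafd' (len 6):
       b  h  e  a  f  d
    0  1  2  3  4  5  6
  g 1  1  2  3  4  5  6
  a 2  2  2  3  3  4  5
  d 3  3  3  3  4  4  4
Edit distance = dp[3][6] = 4

4


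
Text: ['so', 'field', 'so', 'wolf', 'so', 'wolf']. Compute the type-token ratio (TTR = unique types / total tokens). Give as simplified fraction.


Tokens: 6
Unique types: ('field', 'so', 'wolf') = 3
TTR = 3/6
Simplify: divide both by 3 -> 1/2
TTR = 1/2

1/2


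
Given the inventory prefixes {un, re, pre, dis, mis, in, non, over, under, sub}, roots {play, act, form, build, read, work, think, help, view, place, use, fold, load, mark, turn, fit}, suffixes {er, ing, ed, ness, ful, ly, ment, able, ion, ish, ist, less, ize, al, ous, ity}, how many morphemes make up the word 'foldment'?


Segmenting 'foldment' against the inventory:
  'fold' -> root (morpheme 1)
  'ment' -> suffix (morpheme 2)
Total morphemes: 2

2


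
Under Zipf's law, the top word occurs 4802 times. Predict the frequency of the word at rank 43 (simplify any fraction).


Zipf's law: freq(rank) = f1 / rank
f1 = 4802, rank = 43
freq = 4802 / 43
GCD(4802, 43) = 1
Simplified: 4802/43

4802/43


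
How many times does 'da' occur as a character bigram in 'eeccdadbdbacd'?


Scanning 'eeccdadbdbacd' for bigram 'da':
  Position 0: 'ee' -> no
  Position 1: 'ec' -> no
  Position 2: 'cc' -> no
  Position 3: 'cd' -> no
  Position 4: 'da' -> MATCH
  Position 5: 'ad' -> no
  Position 6: 'db' -> no
  Position 7: 'bd' -> no
  Position 8: 'db' -> no
  Position 9: 'ba' -> no
  Position 10: 'ac' -> no
  Position 11: 'cd' -> no
Total matches: 1

1


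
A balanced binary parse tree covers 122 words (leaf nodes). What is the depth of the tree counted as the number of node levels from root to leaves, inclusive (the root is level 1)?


In a balanced binary tree with n leaves the deepest leaf is ceil(log2(n)) edges below the root,
so counting node levels inclusive of root and leaves gives ceil(log2(n)) + 1 levels.
log2(122) = 6.9307
ceil(6.9307) = 7
levels = 7 + 1 = 8

8


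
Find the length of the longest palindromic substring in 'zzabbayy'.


Scanning 'zzabbayy' for palindromic substrings.
Substring at positions 2-5: 'abba'.
Check: reverse('abba') = 'abba' -> palindrome confirmed.
Neighbouring characters ('z' / 'y') break symmetry, so it cannot extend further.
No longer palindromic substring exists; longest length = 4

4


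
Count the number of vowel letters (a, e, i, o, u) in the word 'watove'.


Scanning each character of 'watove':
  Position 1: 'w' -> consonant (running count: 0)
  Position 2: 'a' -> vowel (running count: 1)
  Position 3: 't' -> consonant (running count: 1)
  Position 4: 'o' -> vowel (running count: 2)
  Position 5: 'v' -> consonant (running count: 2)
  Position 6: 'e' -> vowel (running count: 3)
Total vowels: 3

3


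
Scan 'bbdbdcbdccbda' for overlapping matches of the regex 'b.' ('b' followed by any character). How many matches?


Pattern: b. means 'b' followed by any character.
Scanning 'bbdbdcbdccbda' position-by-position:
  Pos 0: window 'bb' -> MATCH
  Pos 1: window 'bd' -> MATCH
  Pos 2: window 'db' -> no
  Pos 3: window 'bd' -> MATCH
  Pos 4: window 'dc' -> no
  Pos 5: window 'cb' -> no
  Pos 6: window 'bd' -> MATCH
  Pos 7: window 'dc' -> no
  Pos 8: window 'cc' -> no
  Pos 9: window 'cb' -> no
  Pos 10: window 'bd' -> MATCH
  Pos 11: window 'da' -> no
  Pos 12: window 'a' -> no
Total matches: 5

5


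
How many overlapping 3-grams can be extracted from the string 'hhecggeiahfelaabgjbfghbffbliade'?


String 'hhecggeiahfelaabgjbfghbffbliade' has length L = 31.
Number of overlapping n-grams = L - n + 1
Substituting: 31 - 3 + 1 = 29

29


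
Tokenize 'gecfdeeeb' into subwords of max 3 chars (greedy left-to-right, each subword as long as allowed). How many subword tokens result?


'gecfdeeeb' has 9 characters.
Chunking with max size 3:
  Chunk 1: 'gec' (positions 0-2)
  Chunk 2: 'fde' (positions 3-5)
  Chunk 3: 'eeb' (positions 6-8)
Total chunks: ceil(9 / 3) = 3

3


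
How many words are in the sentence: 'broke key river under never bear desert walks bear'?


Counting words by splitting on spaces:
  Word 1: 'broke'
  Word 2: 'key'
  Word 3: 'river'
  Word 4: 'under'
  Word 5: 'never'
  Word 6: 'bear'
  Word 7: 'desert'
  Word 8: 'walks'
  Word 9: 'bear'
Total words: 9

9


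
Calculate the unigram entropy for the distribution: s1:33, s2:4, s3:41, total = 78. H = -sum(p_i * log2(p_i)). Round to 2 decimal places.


Computing entropy H = -sum(p_i * log2(p_i)):
  s1: p = 33/78 = 0.4231, -p*log2(p) = 0.5250
  s2: p = 4/78 = 0.0513, -p*log2(p) = 0.2198
  s3: p = 41/78 = 0.5256, -p*log2(p) = 0.4877
H = sum of terms = 1.2325
Rounded to 2 decimals: 1.23

1.23


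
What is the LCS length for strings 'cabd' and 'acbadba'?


DP table for LCS of 'cabd' and 'acbadba':
       a  c  b  a  d  b  a
    0  0  0  0  0  0  0  0
  c 0  0  1  1  1  1  1  1
  a 0  1  1  1  2  2  2  2
  b 0  1  1  2  2  2  3  3
  d 0  1  1  2  2  3  3  3
LCS: 'cab'
LCS length = 3

3


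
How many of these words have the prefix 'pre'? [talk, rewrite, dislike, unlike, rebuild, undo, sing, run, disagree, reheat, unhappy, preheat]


Checking each word for prefix 'pre':
  'talk' -> no (count: 0)
  'rewrite' -> no (count: 0)
  'dislike' -> no (count: 0)
  'unlike' -> no (count: 0)
  'rebuild' -> no (count: 0)
  'undo' -> no (count: 0)
  'sing' -> no (count: 0)
  'run' -> no (count: 0)
  'disagree' -> no (count: 0)
  'reheat' -> no (count: 0)
  'unhappy' -> no (count: 0)
  'preheat' -> YES, starts with 'pre' (count: 1)
Total with prefix 'pre': 1

1


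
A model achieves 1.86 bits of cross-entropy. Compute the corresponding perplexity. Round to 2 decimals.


Perplexity formula: PP = 2^H
H = 1.86
PP = 2^1.86
Decompose: 2^1.86 = 2^1 * 2^0.86
2^1 = 2, 2^0.86 ~ 1.8150383
PP ~ 2 * 1.8150383 = 3.6300766
Rounded to 2 decimals: 3.63

3.63


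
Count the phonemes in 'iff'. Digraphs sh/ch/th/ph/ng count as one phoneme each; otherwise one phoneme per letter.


Parsing 'iff' greedily, digraphs first:
  'i' -> vowel phoneme (phonemes so far: 1)
  'f' -> consonant phoneme (phonemes so far: 2)
  'f' -> consonant phoneme (phonemes so far: 3)
Total phonemes: 3

3


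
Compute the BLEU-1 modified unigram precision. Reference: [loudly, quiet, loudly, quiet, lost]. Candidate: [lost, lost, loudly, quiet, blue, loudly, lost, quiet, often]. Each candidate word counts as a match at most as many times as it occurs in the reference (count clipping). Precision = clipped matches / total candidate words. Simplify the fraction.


Reference word counts: {'lost': 1, 'loudly': 2, 'quiet': 2}
Checking each candidate word (with clipping):
  'lost' -> in reference (ref count 1, used 1/1) -> match (matches: 1)
  'lost' -> ref count 1 already used up (1/1) -> clipped, no match (matches: 1)
  'loudly' -> in reference (ref count 2, used 1/2) -> match (matches: 2)
  'quiet' -> in reference (ref count 2, used 1/2) -> match (matches: 3)
  'blue' -> not in reference -> no match (matches: 3)
  'loudly' -> in reference (ref count 2, used 2/2) -> match (matches: 4)
  'lost' -> ref count 1 already used up (1/1) -> clipped, no match (matches: 4)
  'quiet' -> in reference (ref count 2, used 2/2) -> match (matches: 5)
  'often' -> not in reference -> no match (matches: 5)
Clipped matches: 5, Candidate length: 9
Precision = 5/9

5/9


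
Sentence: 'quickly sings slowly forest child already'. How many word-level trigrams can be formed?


Word trigrams from [6] words:
  Trigram 1: (quickly sings slowly)
  Trigram 2: (sings slowly forest)
  Trigram 3: (slowly forest child)
  Trigram 4: (forest child already)
Total word trigrams: 6 - 2 = 4

4


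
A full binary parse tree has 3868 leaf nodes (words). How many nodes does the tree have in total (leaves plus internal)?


Leaf nodes (terminals): 3868
Internal nodes = n - 1 = 3868 - 1 = 3867
Total = leaves + internal = 3868 + 3867 = 7735

7735


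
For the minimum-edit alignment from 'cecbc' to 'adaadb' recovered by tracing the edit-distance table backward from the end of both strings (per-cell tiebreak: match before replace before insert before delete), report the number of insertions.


Edit distance = 6. Backtracking from cell (5, 6) with preference match > replace > insert > delete,
then listing the resulting alignment 'cecbc' -> 'adaadb' left to right:
  Step 1: insert 'a' [insertion #1]
  Step 2: replace c->d
  Step 3: replace e->a
  Step 4: replace c->a
  Step 5: replace b->d
  Step 6: replace c->b
Total insertions: 1

1


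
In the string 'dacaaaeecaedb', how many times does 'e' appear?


Scanning 'dacaaaeecaedb' for 'e':
  Position 6: 'e' -> MATCH (count: 1)
  Position 7: 'e' -> MATCH (count: 2)
  Position 10: 'e' -> MATCH (count: 3)
Total occurrences of 'e': 3

3


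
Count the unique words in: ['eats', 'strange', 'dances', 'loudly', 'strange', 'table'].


Listing all tokens and tracking unique types:
  Token 1: 'eats' -> NEW (unique so far: 1)
  Token 2: 'strange' -> NEW (unique so far: 2)
  Token 3: 'dances' -> NEW (unique so far: 3)
  Token 4: 'loudly' -> NEW (unique so far: 4)
  Token 5: 'strange' -> duplicate (unique so far: 4)
  Token 6: 'table' -> NEW (unique so far: 5)
Unique types: ('dances', 'eats', 'loudly', 'strange', 'table')
Vocabulary size: 5

5


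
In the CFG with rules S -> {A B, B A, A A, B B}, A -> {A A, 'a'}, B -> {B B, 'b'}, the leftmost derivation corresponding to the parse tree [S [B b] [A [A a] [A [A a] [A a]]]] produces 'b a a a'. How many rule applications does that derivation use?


Every bracketed nonterminal node [X ...] in the tree is produced by exactly one rule application.
Reading the tree off as a leftmost derivation:
  Step 1: S  =>  B A   (applied S -> B A)
  Step 2: B A  =>  b A   (applied B -> b)
  Step 3: b A  =>  b A A   (applied A -> A A)
  Step 4: b A A  =>  b a A   (applied A -> a)
  Step 5: b a A  =>  b a A A   (applied A -> A A)
  Step 6: b a A A  =>  b a a A   (applied A -> a)
  Step 7: b a a A  =>  b a a a   (applied A -> a)
Final yield: b a a a
Total rewrite steps: 7

7


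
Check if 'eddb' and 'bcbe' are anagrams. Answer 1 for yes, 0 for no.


Sort characters of 'eddb': 'bdde'
Sort characters of 'bcbe': 'bbce'
Sorted forms differ -> they are NOT anagrams
Result: 0

0


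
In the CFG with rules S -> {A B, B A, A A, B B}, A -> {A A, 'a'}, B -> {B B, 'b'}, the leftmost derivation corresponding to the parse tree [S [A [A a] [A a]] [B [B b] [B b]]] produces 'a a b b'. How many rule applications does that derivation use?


Every bracketed nonterminal node [X ...] in the tree is produced by exactly one rule application.
Reading the tree off as a leftmost derivation:
  Step 1: S  =>  A B   (applied S -> A B)
  Step 2: A B  =>  A A B   (applied A -> A A)
  Step 3: A A B  =>  a A B   (applied A -> a)
  Step 4: a A B  =>  a a B   (applied A -> a)
  Step 5: a a B  =>  a a B B   (applied B -> B B)
  Step 6: a a B B  =>  a a b B   (applied B -> b)
  Step 7: a a b B  =>  a a b b   (applied B -> b)
Final yield: a a b b
Total rewrite steps: 7

7


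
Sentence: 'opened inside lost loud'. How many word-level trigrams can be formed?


Word trigrams from [4] words:
  Trigram 1: (opened inside lost)
  Trigram 2: (inside lost loud)
Total word trigrams: 4 - 2 = 2

2


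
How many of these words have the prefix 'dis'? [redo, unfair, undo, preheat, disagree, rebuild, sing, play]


Checking each word for prefix 'dis':
  'redo' -> no (count: 0)
  'unfair' -> no (count: 0)
  'undo' -> no (count: 0)
  'preheat' -> no (count: 0)
  'disagree' -> YES, starts with 'dis' (count: 1)
  'rebuild' -> no (count: 1)
  'sing' -> no (count: 1)
  'play' -> no (count: 1)
Total with prefix 'dis': 1

1


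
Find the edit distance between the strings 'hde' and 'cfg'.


Building DP table for s1='hde' (len 3) and s2='cfg' (len 3):
       c  f  g
    0  1  2  3
  h 1  1  2  3
  d 2  2  2  3
  e 3  3  3  3
Edit distance = dp[3][3] = 3

3


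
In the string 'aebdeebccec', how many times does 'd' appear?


Scanning 'aebdeebccec' for 'd':
  Position 3: 'd' -> MATCH (count: 1)
Total occurrences of 'd': 1

1


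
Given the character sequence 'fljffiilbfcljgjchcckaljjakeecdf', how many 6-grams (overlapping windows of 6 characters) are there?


String 'fljffiilbfcljgjchcckaljjakeecdf' has length L = 31.
Number of overlapping n-grams = L - n + 1
Substituting: 31 - 6 + 1 = 26

26


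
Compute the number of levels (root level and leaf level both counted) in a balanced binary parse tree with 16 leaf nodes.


In a balanced binary tree with n leaves the deepest leaf is ceil(log2(n)) edges below the root,
so counting node levels inclusive of root and leaves gives ceil(log2(n)) + 1 levels.
log2(16) = 4.0000
ceil(4.0000) = 4
levels = 4 + 1 = 5

5


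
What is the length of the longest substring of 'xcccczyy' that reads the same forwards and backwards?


Scanning 'xcccczyy' for palindromic substrings.
Substring at positions 1-4: 'cccc'.
Check: reverse('cccc') = 'cccc' -> palindrome confirmed.
Neighbouring characters ('x' / 'z') break symmetry, so it cannot extend further.
No longer palindromic substring exists; longest length = 4

4


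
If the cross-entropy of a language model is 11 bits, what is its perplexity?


Perplexity formula: PP = 2^H
H = 11
PP = 2^11
PP = 2^11 = 2048

2048


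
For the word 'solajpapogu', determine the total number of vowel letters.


Scanning each character of 'solajpapogu':
  Position 1: 's' -> consonant (running count: 0)
  Position 2: 'o' -> vowel (running count: 1)
  Position 3: 'l' -> consonant (running count: 1)
  Position 4: 'a' -> vowel (running count: 2)
  Position 5: 'j' -> consonant (running count: 2)
  Position 6: 'p' -> consonant (running count: 2)
  Position 7: 'a' -> vowel (running count: 3)
  Position 8: 'p' -> consonant (running count: 3)
  Position 9: 'o' -> vowel (running count: 4)
  Position 10: 'g' -> consonant (running count: 4)
  Position 11: 'u' -> vowel (running count: 5)
Total vowels: 5

5


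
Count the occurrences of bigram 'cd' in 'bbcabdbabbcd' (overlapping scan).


Scanning 'bbcabdbabbcd' for bigram 'cd':
  Position 0: 'bb' -> no
  Position 1: 'bc' -> no
  Position 2: 'ca' -> no
  Position 3: 'ab' -> no
  Position 4: 'bd' -> no
  Position 5: 'db' -> no
  Position 6: 'ba' -> no
  Position 7: 'ab' -> no
  Position 8: 'bb' -> no
  Position 9: 'bc' -> no
  Position 10: 'cd' -> MATCH
Total matches: 1

1


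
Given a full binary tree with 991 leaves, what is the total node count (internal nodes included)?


Leaf nodes (terminals): 991
Internal nodes = n - 1 = 991 - 1 = 990
Total = leaves + internal = 991 + 990 = 1981

1981


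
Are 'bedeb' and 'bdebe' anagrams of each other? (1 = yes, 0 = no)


Sort characters of 'bedeb': 'bbdee'
Sort characters of 'bdebe': 'bbdee'
Sorted forms match -> they ARE anagrams
Result: 1

1


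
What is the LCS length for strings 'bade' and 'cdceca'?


DP table for LCS of 'bade' and 'cdceca':
       c  d  c  e  c  a
    0  0  0  0  0  0  0
  b 0  0  0  0  0  0  0
  a 0  0  0  0  0  0  1
  d 0  0  1  1  1  1  1
  e 0  0  1  1  2  2  2
LCS: 'de'
LCS length = 2

2


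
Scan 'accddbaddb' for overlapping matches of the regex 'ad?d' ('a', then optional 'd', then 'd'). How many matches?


Pattern: ad?d means 'a', then optional 'd', then 'd'.
Scanning 'accddbaddb' position-by-position:
  Pos 0: window 'acc' -> no
  Pos 1: window 'ccd' -> no
  Pos 2: window 'cdd' -> no
  Pos 3: window 'ddb' -> no
  Pos 4: window 'dba' -> no
  Pos 5: window 'bad' -> no
  Pos 6: window 'add' -> MATCH
  Pos 7: window 'ddb' -> no
  Pos 8: window 'db' -> no
  Pos 9: window 'b' -> no
Total matches: 1

1


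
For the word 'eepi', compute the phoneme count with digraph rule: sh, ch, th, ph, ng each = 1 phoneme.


Parsing 'eepi' greedily, digraphs first:
  'e' -> vowel phoneme (phonemes so far: 1)
  'e' -> vowel phoneme (phonemes so far: 2)
  'p' -> consonant phoneme (phonemes so far: 3)
  'i' -> vowel phoneme (phonemes so far: 4)
Total phonemes: 4

4


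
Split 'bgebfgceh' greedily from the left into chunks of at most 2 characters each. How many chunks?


'bgebfgceh' has 9 characters.
Chunking with max size 2:
  Chunk 1: 'bg' (positions 0-1)
  Chunk 2: 'eb' (positions 2-3)
  Chunk 3: 'fg' (positions 4-5)
  Chunk 4: 'ce' (positions 6-7)
  Chunk 5: 'h' (positions 8-8)
Total chunks: ceil(9 / 2) = 5

5


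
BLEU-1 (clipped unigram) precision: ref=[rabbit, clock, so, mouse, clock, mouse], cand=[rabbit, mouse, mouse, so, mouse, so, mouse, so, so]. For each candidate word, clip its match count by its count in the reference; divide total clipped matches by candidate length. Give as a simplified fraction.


Reference word counts: {'clock': 2, 'mouse': 2, 'rabbit': 1, 'so': 1}
Checking each candidate word (with clipping):
  'rabbit' -> in reference (ref count 1, used 1/1) -> match (matches: 1)
  'mouse' -> in reference (ref count 2, used 1/2) -> match (matches: 2)
  'mouse' -> in reference (ref count 2, used 2/2) -> match (matches: 3)
  'so' -> in reference (ref count 1, used 1/1) -> match (matches: 4)
  'mouse' -> ref count 2 already used up (2/2) -> clipped, no match (matches: 4)
  'so' -> ref count 1 already used up (1/1) -> clipped, no match (matches: 4)
  'mouse' -> ref count 2 already used up (2/2) -> clipped, no match (matches: 4)
  'so' -> ref count 1 already used up (1/1) -> clipped, no match (matches: 4)
  'so' -> ref count 1 already used up (1/1) -> clipped, no match (matches: 4)
Clipped matches: 4, Candidate length: 9
Precision = 4/9

4/9


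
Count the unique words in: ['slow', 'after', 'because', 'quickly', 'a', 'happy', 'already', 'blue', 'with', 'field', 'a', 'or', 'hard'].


Listing all tokens and tracking unique types:
  Token 1: 'slow' -> NEW (unique so far: 1)
  Token 2: 'after' -> NEW (unique so far: 2)
  Token 3: 'because' -> NEW (unique so far: 3)
  Token 4: 'quickly' -> NEW (unique so far: 4)
  Token 5: 'a' -> NEW (unique so far: 5)
  Token 6: 'happy' -> NEW (unique so far: 6)
  Token 7: 'already' -> NEW (unique so far: 7)
  Token 8: 'blue' -> NEW (unique so far: 8)
  Token 9: 'with' -> NEW (unique so far: 9)
  Token 10: 'field' -> NEW (unique so far: 10)
  Token 11: 'a' -> duplicate (unique so far: 10)
  Token 12: 'or' -> NEW (unique so far: 11)
  Token 13: 'hard' -> NEW (unique so far: 12)
Unique types: ('a', 'after', 'already', 'because', 'blue', 'field', 'happy', 'hard', 'or', 'quickly', 'slow', 'with')
Vocabulary size: 12

12


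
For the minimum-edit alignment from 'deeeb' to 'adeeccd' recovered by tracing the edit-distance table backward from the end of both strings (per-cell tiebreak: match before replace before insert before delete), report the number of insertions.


Edit distance = 4. Backtracking from cell (5, 7) with preference match > replace > insert > delete,
then listing the resulting alignment 'deeeb' -> 'adeeccd' left to right:
  Step 1: insert 'a' [insertion #1]
  Step 2: keep 'd'
  Step 3: keep 'e'
  Step 4: keep 'e'
  Step 5: insert 'c' [insertion #2]
  Step 6: replace e->c
  Step 7: replace b->d
Total insertions: 2

2


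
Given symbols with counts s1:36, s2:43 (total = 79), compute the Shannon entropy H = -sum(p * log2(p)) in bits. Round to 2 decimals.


Computing entropy H = -sum(p_i * log2(p_i)):
  s1: p = 36/79 = 0.4557, -p*log2(p) = 0.5167
  s2: p = 43/79 = 0.5443, -p*log2(p) = 0.4776
H = sum of terms = 0.9943
Rounded to 2 decimals: 0.99

0.99


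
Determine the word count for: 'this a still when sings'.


Counting words by splitting on spaces:
  Word 1: 'this'
  Word 2: 'a'
  Word 3: 'still'
  Word 4: 'when'
  Word 5: 'sings'
Total words: 5

5


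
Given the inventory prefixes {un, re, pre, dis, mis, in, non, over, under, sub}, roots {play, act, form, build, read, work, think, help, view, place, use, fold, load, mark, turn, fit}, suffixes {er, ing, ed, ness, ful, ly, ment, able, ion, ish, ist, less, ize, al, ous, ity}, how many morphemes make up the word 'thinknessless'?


Segmenting 'thinknessless' against the inventory:
  'think' -> root (morpheme 1)
  'ness' -> suffix (morpheme 2)
  'less' -> suffix (morpheme 3)
Total morphemes: 3

3


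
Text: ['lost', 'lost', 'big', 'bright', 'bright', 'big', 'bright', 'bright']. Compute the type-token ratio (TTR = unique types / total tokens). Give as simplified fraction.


Tokens: 8
Unique types: ('big', 'bright', 'lost') = 3
TTR = 3/8
Already in lowest terms.

3/8


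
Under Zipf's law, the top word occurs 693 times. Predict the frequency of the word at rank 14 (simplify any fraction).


Zipf's law: freq(rank) = f1 / rank
f1 = 693, rank = 14
freq = 693 / 14
GCD(693, 14) = 7
Simplified: 99/2

99/2


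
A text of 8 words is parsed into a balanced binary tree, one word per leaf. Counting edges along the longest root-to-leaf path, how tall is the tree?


In a balanced binary tree with n leaves the deepest leaf is ceil(log2(n)) edges below the root.
log2(8) = 3.0000
ceil(3.0000) = 3
height (edges) = 3

3


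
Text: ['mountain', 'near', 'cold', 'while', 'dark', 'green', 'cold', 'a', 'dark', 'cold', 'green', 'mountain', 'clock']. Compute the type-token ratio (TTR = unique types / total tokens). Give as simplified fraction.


Tokens: 13
Unique types: ('a', 'clock', 'cold', 'dark', 'green', 'mountain', 'near', 'while') = 8
TTR = 8/13
Already in lowest terms.

8/13


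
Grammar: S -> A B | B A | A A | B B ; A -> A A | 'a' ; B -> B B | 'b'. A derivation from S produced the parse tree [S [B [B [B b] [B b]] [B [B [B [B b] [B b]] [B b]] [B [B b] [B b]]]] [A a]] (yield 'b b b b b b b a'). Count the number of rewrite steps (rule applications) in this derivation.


Every bracketed nonterminal node [X ...] in the tree is produced by exactly one rule application.
Reading the tree off as a leftmost derivation:
  Step 1: S  =>  B A   (applied S -> B A)
  Step 2: B A  =>  B B A   (applied B -> B B)
  Step 3: B B A  =>  B B B A   (applied B -> B B)
  Step 4: B B B A  =>  b B B A   (applied B -> b)
  Step 5: b B B A  =>  b b B A   (applied B -> b)
  Step 6: b b B A  =>  b b B B A   (applied B -> B B)
  Step 7: b b B B A  =>  b b B B B A   (applied B -> B B)
  Step 8: b b B B B A  =>  b b B B B B A   (applied B -> B B)
  Step 9: b b B B B B A  =>  b b b B B B A   (applied B -> b)
  Step 10: b b b B B B A  =>  b b b b B B A   (applied B -> b)
  Step 11: b b b b B B A  =>  b b b b b B A   (applied B -> b)
  Step 12: b b b b b B A  =>  b b b b b B B A   (applied B -> B B)
  Step 13: b b b b b B B A  =>  b b b b b b B A   (applied B -> b)
  Step 14: b b b b b b B A  =>  b b b b b b b A   (applied B -> b)
  Step 15: b b b b b b b A  =>  b b b b b b b a   (applied A -> a)
Final yield: b b b b b b b a
Total rewrite steps: 15

15


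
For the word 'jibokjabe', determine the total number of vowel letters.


Scanning each character of 'jibokjabe':
  Position 1: 'j' -> consonant (running count: 0)
  Position 2: 'i' -> vowel (running count: 1)
  Position 3: 'b' -> consonant (running count: 1)
  Position 4: 'o' -> vowel (running count: 2)
  Position 5: 'k' -> consonant (running count: 2)
  Position 6: 'j' -> consonant (running count: 2)
  Position 7: 'a' -> vowel (running count: 3)
  Position 8: 'b' -> consonant (running count: 3)
  Position 9: 'e' -> vowel (running count: 4)
Total vowels: 4

4


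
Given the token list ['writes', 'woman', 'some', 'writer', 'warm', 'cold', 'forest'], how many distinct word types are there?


Listing all tokens and tracking unique types:
  Token 1: 'writes' -> NEW (unique so far: 1)
  Token 2: 'woman' -> NEW (unique so far: 2)
  Token 3: 'some' -> NEW (unique so far: 3)
  Token 4: 'writer' -> NEW (unique so far: 4)
  Token 5: 'warm' -> NEW (unique so far: 5)
  Token 6: 'cold' -> NEW (unique so far: 6)
  Token 7: 'forest' -> NEW (unique so far: 7)
Unique types: ('cold', 'forest', 'some', 'warm', 'woman', 'writer', 'writes')
Vocabulary size: 7

7


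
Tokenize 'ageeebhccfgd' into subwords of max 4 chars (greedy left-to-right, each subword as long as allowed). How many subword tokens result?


'ageeebhccfgd' has 12 characters.
Chunking with max size 4:
  Chunk 1: 'agee' (positions 0-3)
  Chunk 2: 'ebhc' (positions 4-7)
  Chunk 3: 'cfgd' (positions 8-11)
Total chunks: ceil(12 / 4) = 3

3


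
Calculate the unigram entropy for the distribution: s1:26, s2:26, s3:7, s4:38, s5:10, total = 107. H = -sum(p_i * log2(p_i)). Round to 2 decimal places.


Computing entropy H = -sum(p_i * log2(p_i)):
  s1: p = 26/107 = 0.2430, -p*log2(p) = 0.4960
  s2: p = 26/107 = 0.2430, -p*log2(p) = 0.4960
  s3: p = 7/107 = 0.0654, -p*log2(p) = 0.2574
  s4: p = 38/107 = 0.3551, -p*log2(p) = 0.5304
  s5: p = 10/107 = 0.0935, -p*log2(p) = 0.3196
H = sum of terms = 2.0994
Rounded to 2 decimals: 2.10

2.10


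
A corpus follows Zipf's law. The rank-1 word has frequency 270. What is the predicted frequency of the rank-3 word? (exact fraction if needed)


Zipf's law: freq(rank) = f1 / rank
f1 = 270, rank = 3
freq = 270 / 3
= 90

90


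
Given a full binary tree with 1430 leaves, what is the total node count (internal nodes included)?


Leaf nodes (terminals): 1430
Internal nodes = n - 1 = 1430 - 1 = 1429
Total = leaves + internal = 1430 + 1429 = 2859

2859


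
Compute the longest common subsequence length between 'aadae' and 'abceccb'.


DP table for LCS of 'aadae' and 'abceccb':
       a  b  c  e  c  c  b
    0  0  0  0  0  0  0  0
  a 0  1  1  1  1  1  1  1
  a 0  1  1  1  1  1  1  1
  d 0  1  1  1  1  1  1  1
  a 0  1  1  1  1  1  1  1
  e 0  1  1  1  2  2  2  2
LCS: 'ae'
LCS length = 2

2
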